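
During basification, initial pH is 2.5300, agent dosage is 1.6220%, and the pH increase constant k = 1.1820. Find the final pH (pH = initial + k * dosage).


Formula: pH_final = pH_initial + k * base_pct
Substituting: pH_final = 2.5300 + 1.1820 * 1.6220
Result: 4.4472


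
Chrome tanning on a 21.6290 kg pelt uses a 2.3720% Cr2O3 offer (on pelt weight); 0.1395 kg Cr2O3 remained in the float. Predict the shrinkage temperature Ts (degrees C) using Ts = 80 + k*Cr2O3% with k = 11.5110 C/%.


Offered = pelt * offer_pct / 100 = 21.6290 * 2.3720 / 100 = 0.5130 kg
Uptake = offered - residual = 0.5130 - 0.1395 = 0.3735 kg
Cr2O3% on pelt = uptake / pelt * 100 = 0.3735 / 21.6290 * 100 = 1.7270 %
Ts = 80 + k * Cr2O3% = 80 + 11.5110 * 1.7270 = 99.8799 C


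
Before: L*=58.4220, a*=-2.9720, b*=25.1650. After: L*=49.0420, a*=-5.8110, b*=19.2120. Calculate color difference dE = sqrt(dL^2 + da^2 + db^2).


dL = -9.3800, da = -2.8390, db = -5.9530
dE = sqrt((-9.3800)^2 + (-2.8390)^2 + (-5.9530)^2) = 11.4666


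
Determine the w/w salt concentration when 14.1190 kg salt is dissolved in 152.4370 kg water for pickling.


Formula: Conc = salt / (water + salt) * 100
Substituting: Conc = 14.1190 / (152.4370 + 14.1190) * 100
Result: 8.4770 %


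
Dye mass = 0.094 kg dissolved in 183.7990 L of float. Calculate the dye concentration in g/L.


Formula: Conc = dye_mass(kg) / volume(L) * 1000
Substituting: Conc = 0.094 / 183.7990 * 1000
Result: 0.5114 g/L


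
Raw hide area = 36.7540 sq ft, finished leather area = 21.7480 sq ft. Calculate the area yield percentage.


Formula: Yield = finished / raw * 100
Substituting: Yield = 21.7480 / 36.7540 * 100
Result: 59.1718 %


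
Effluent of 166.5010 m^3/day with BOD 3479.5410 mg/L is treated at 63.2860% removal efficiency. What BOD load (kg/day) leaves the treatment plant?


Load_in = volume * conc / 1000 = 166.5010 * 3479.5410 / 1000 = 579.3471 kg/day
Removed = Load_in * eff / 100 = 579.3471 * 63.2860 / 100 = 366.6456 kg/day
Load_out = Load_in - Removed = 579.3471 - 366.6456 = 212.7015 kg/day


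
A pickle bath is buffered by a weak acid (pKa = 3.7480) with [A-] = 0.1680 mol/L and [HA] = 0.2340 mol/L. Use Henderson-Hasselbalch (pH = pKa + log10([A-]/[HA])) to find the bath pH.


ratio = [A-] / [HA] = 0.1680 / 0.2340 = 0.7179
log10(ratio) = -0.1439
pH = pKa + log10(ratio) = 3.7480 - 0.1439 = 3.6041


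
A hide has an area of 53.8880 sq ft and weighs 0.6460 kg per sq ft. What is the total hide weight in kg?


Formula: Weight = area * weight_per_sqft
Substituting: Weight = 53.8880 * 0.6460
Result: 34.8116 kg


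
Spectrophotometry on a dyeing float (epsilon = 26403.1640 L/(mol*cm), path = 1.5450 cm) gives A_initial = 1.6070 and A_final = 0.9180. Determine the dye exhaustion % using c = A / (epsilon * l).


c_initial = A_i / (epsilon * l) = 1.6070 / (26403.1640 * 1.5450) = 3.9394e-05 mol/L
c_final = A_f / (epsilon * l) = 0.9180 / (26403.1640 * 1.5450) = 2.2504e-05 mol/L
Exhaustion = (c_initial - c_final) / c_initial * 100 = (3.9394e-05 - 2.2504e-05) / 3.9394e-05 * 100 = 42.8749 %


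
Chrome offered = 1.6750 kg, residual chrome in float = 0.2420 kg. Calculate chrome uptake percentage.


Formula: Uptake = (offered - residual) / offered * 100
Substituting: Uptake = (1.6750 - 0.2420) / 1.6750 * 100
Result: 85.5522 %


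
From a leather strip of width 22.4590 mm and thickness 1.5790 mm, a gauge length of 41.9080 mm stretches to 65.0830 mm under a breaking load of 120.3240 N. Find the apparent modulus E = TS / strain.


TS = F / (w * t) = 120.3240 / (22.4590 * 1.5790) = 3.3930 N/mm^2
strain = (Lf - L0) / L0 = (65.0830 - 41.9080) / 41.9080 = 0.5530
E = TS / strain = 3.3930 / 0.5530 = 6.1356 N/mm^2


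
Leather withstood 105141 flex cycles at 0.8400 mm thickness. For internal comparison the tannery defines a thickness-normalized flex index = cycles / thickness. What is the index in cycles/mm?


Formula: Index = cycles / thickness
Substituting: Index = 105141 / 0.8400
Result: 125167.8571 cycles/mm


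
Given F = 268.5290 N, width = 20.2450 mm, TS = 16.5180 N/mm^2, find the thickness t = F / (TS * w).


Formula: t = F / (TS * w)
Substituting: t = 268.5290 / (16.5180 * 20.2450)
Result: 0.8030 mm


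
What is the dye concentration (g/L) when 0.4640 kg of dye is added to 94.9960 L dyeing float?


Formula: Conc = dye_mass(kg) / volume(L) * 1000
Substituting: Conc = 0.4640 / 94.9960 * 1000
Result: 4.8844 g/L


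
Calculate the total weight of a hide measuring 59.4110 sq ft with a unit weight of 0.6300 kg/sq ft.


Formula: Weight = area * weight_per_sqft
Substituting: Weight = 59.4110 * 0.6300
Result: 37.4289 kg


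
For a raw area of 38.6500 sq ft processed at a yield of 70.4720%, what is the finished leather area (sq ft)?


Formula: finished = raw * yield / 100
Substituting: finished = 38.6500 * 70.4720 / 100
Result: 27.2374 sq ft


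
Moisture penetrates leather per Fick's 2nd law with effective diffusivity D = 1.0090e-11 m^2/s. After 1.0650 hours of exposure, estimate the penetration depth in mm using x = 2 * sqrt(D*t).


t = 1.0650 hr * 3600 = 3834.0000 s
D * t = 1.0090e-11 * 3834.0000 = 3.8685e-08
x = 2 * sqrt(D*t) = 2 * sqrt(3.8685e-08) = 3.9337e-04 m = 0.3934 mm


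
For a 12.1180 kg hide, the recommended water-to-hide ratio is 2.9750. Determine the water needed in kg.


Formula: Water = hide_weight * ratio
Substituting: Water = 12.1180 * 2.9750
Result: 36.0511 kg


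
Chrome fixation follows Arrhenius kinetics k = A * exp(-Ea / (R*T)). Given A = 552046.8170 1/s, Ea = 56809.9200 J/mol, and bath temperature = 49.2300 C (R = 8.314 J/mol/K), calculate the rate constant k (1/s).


T_K = T_C + 273.15 = 49.2300 + 273.15 = 322.3800 K
exponent = -Ea / (R * T_K) = -56809.9200 / (8.314 * 322.3800) = -21.1956
k = A * exp(exponent) = 552046.8170 * exp(-21.1956) = 3.4422e-04 1/s


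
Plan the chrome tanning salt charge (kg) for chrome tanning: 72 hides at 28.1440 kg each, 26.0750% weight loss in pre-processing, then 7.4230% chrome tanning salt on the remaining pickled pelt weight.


Total_raw = N * avg_wt = 72 * 28.1440 = 2026.3680 kg
Substrate = Total_raw * (1 - loss/100) = 2026.3680 * (1 - 26.0750/100) = 1497.9925 kg
Chrome = Substrate * pct / 100 = 1497.9925 * 7.4230 / 100 = 111.1960 kg


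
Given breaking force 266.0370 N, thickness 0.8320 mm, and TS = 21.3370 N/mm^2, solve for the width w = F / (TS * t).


Formula: w = F / (TS * t)
Substituting: w = 266.0370 / (21.3370 * 0.8320)
Result: 14.9860 mm


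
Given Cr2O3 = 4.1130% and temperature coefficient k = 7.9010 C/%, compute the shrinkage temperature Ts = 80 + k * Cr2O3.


Formula: Ts = 80 + k * Cr2O3
Substituting: Ts = 80 + 7.9010 * 4.1130
Result: 112.4968 C


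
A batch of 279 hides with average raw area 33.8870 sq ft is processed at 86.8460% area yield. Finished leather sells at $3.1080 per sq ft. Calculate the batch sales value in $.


Raw_total = N * avg_area = 279 * 33.8870 = 9454.4730 sq ft
Finished = Raw_total * yield / 100 = 9454.4730 * 86.8460 / 100 = 8210.8316 sq ft
Value = Finished * price = 8210.8316 * 3.1080 = 25519.2647 $


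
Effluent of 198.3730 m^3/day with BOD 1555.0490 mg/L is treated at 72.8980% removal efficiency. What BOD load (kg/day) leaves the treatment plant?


Load_in = volume * conc / 1000 = 198.3730 * 1555.0490 / 1000 = 308.4797 kg/day
Removed = Load_in * eff / 100 = 308.4797 * 72.8980 / 100 = 224.8756 kg/day
Load_out = Load_in - Removed = 308.4797 - 224.8756 = 83.6042 kg/day


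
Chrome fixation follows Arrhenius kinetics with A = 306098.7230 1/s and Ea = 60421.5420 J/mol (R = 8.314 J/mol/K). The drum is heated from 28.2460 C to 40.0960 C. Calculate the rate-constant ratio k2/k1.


T1 = 28.2460 + 273.15 = 301.3960 K; T2 = 40.0960 + 273.15 = 313.2460 K
k1 = A * exp(-Ea/(R*T1)) = 306098.7230 * exp(-60421.5420/(8.314*301.3960)) = 1.0325e-05 1/s
k2 = A * exp(-Ea/(R*T2)) = 306098.7230 * exp(-60421.5420/(8.314*313.2460)) = 2.5706e-05 1/s
k2/k1 = 2.5706e-05 / 1.0325e-05 = 2.4897


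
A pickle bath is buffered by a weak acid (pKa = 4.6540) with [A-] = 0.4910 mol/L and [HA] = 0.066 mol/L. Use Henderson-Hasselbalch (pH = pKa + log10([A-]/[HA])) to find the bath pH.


ratio = [A-] / [HA] = 0.4910 / 0.066 = 7.4394
log10(ratio) = 0.8715
pH = pKa + log10(ratio) = 4.6540 + 0.8715 = 5.5255


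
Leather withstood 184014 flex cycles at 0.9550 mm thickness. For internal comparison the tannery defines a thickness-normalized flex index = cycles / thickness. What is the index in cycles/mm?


Formula: Index = cycles / thickness
Substituting: Index = 184014 / 0.9550
Result: 192684.8168 cycles/mm


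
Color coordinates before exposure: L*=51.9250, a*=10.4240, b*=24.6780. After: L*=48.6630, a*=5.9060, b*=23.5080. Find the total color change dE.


dL = -3.2620, da = -4.5180, db = -1.1700
dE = sqrt((-3.2620)^2 + (-4.5180)^2 + (-1.1700)^2) = 5.6940


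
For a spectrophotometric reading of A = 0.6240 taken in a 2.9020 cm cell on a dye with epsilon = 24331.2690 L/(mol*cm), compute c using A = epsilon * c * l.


Formula: c = A / (epsilon * l)
Substituting: c = 0.6240 / (24331.2690 * 2.9020)
Result: 8.8374e-06 mol/L


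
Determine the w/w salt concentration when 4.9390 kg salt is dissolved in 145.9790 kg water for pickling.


Formula: Conc = salt / (water + salt) * 100
Substituting: Conc = 4.9390 / (145.9790 + 4.9390) * 100
Result: 3.2726 %


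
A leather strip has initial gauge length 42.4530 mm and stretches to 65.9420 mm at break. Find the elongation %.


Formula: Elongation = (Lf - L0) / L0 * 100
Substituting: Elongation = (65.9420 - 42.4530) / 42.4530 * 100
Result: 55.3294 %


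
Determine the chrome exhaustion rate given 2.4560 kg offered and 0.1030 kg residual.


Formula: Uptake = (offered - residual) / offered * 100
Substituting: Uptake = (2.4560 - 0.1030) / 2.4560 * 100
Result: 95.8062 %


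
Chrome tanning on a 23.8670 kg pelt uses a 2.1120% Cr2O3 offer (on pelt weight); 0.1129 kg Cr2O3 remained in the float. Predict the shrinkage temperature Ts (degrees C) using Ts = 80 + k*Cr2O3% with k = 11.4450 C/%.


Offered = pelt * offer_pct / 100 = 23.8670 * 2.1120 / 100 = 0.5041 kg
Uptake = offered - residual = 0.5041 - 0.1129 = 0.3912 kg
Cr2O3% on pelt = uptake / pelt * 100 = 0.3912 / 23.8670 * 100 = 1.6390 %
Ts = 80 + k * Cr2O3% = 80 + 11.4450 * 1.6390 = 98.7579 C


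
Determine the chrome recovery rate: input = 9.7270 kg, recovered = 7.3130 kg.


Formula: Recovery = recovered / input * 100
Substituting: Recovery = 7.3130 / 9.7270 * 100
Result: 75.1825 %


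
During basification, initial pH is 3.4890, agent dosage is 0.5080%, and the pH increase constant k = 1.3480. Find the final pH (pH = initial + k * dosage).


Formula: pH_final = pH_initial + k * base_pct
Substituting: pH_final = 3.4890 + 1.3480 * 0.5080
Result: 4.1738


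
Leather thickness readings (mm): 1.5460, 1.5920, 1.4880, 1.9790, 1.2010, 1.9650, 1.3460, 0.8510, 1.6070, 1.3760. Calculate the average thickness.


Formula: Average = sum / n
Substituting: Average = 14.9510 / 10
Result: 1.4951 mm


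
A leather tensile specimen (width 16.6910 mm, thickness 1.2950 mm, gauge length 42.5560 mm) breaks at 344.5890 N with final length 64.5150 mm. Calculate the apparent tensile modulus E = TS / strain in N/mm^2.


TS = F / (w * t) = 344.5890 / (16.6910 * 1.2950) = 15.9422 N/mm^2
strain = (Lf - L0) / L0 = (64.5150 - 42.5560) / 42.5560 = 0.5160
E = TS / strain = 15.9422 / 0.5160 = 30.8957 N/mm^2


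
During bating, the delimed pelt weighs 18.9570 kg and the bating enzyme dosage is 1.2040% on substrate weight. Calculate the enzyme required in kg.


Formula: Enzyme = substrate * pct / 100
Substituting: Enzyme = 18.9570 * 1.2040 / 100
Result: 0.2282 kg


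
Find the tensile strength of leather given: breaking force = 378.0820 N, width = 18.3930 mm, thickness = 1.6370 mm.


Formula: TS = force / (width * thickness)
Substituting: TS = 378.0820 / (18.3930 * 1.6370)
Result: 12.5570 N/mm^2


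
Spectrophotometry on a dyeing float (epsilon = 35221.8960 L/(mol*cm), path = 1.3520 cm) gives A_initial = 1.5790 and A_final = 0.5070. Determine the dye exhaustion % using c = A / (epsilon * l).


c_initial = A_i / (epsilon * l) = 1.5790 / (35221.8960 * 1.3520) = 3.3158e-05 mol/L
c_final = A_f / (epsilon * l) = 0.5070 / (35221.8960 * 1.3520) = 1.0647e-05 mol/L
Exhaustion = (c_initial - c_final) / c_initial * 100 = (3.3158e-05 - 1.0647e-05) / 3.3158e-05 * 100 = 67.8911 %


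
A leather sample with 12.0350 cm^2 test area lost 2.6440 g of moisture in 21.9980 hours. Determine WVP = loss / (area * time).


Formula: WVP = loss / (area * time)
Substituting: WVP = 2.6440 / (12.0350 * 21.9980)
Result: 0.00998693 g/(cm^2*hr)


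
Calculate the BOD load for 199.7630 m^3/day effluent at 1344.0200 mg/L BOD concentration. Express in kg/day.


Formula: BOD_load = volume * conc / 1000
Substituting: BOD_load = 199.7630 * 1344.0200 / 1000
Result: 268.4855 kg/day


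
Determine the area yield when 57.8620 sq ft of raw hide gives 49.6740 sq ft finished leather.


Formula: Yield = finished / raw * 100
Substituting: Yield = 49.6740 / 57.8620 * 100
Result: 85.8491 %


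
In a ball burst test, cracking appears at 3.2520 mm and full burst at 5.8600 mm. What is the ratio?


Formula: Ratio = crack / burst
Substituting: Ratio = 3.2520 / 5.8600
Result: 0.5549


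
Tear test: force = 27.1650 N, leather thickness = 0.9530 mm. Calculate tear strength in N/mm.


Formula: Tear strength = force / thickness
Substituting: Tear strength = 27.1650 / 0.9530
Result: 28.5047 N/mm


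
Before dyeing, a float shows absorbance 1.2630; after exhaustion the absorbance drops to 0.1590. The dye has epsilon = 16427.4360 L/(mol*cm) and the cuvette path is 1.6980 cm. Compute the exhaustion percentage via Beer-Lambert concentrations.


c_initial = A_i / (epsilon * l) = 1.2630 / (16427.4360 * 1.6980) = 4.5279e-05 mol/L
c_final = A_f / (epsilon * l) = 0.1590 / (16427.4360 * 1.6980) = 5.7002e-06 mol/L
Exhaustion = (c_initial - c_final) / c_initial * 100 = (4.5279e-05 - 5.7002e-06) / 4.5279e-05 * 100 = 87.4109 %


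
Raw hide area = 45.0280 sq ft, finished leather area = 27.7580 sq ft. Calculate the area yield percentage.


Formula: Yield = finished / raw * 100
Substituting: Yield = 27.7580 / 45.0280 * 100
Result: 61.6461 %


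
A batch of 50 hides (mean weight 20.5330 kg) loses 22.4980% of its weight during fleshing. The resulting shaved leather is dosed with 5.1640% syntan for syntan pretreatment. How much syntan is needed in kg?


Total_raw = N * avg_wt = 50 * 20.5330 = 1026.6500 kg
Substrate = Total_raw * (1 - loss/100) = 1026.6500 * (1 - 22.4980/100) = 795.6743 kg
Syntan = Substrate * pct / 100 = 795.6743 * 5.1640 / 100 = 41.0886 kg


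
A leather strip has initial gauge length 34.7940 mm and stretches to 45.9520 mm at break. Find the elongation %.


Formula: Elongation = (Lf - L0) / L0 * 100
Substituting: Elongation = (45.9520 - 34.7940) / 34.7940 * 100
Result: 32.0687 %


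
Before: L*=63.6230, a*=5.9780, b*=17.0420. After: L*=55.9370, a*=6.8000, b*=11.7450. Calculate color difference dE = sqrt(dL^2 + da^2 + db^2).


dL = -7.6860, da = 0.8220, db = -5.2970
dE = sqrt((-7.6860)^2 + 0.8220^2 + (-5.2970)^2) = 9.3706


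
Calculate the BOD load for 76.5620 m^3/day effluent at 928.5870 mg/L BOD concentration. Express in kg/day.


Formula: BOD_load = volume * conc / 1000
Substituting: BOD_load = 76.5620 * 928.5870 / 1000
Result: 71.0945 kg/day


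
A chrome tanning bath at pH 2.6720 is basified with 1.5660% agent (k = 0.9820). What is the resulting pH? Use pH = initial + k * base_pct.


Formula: pH_final = pH_initial + k * base_pct
Substituting: pH_final = 2.6720 + 0.9820 * 1.5660
Result: 4.2098


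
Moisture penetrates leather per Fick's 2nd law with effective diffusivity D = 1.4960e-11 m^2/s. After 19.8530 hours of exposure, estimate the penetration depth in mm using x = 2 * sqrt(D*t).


t = 19.8530 hr * 3600 = 71470.8000 s
D * t = 1.4960e-11 * 71470.8000 = 1.0692e-06
x = 2 * sqrt(D*t) = 2 * sqrt(1.0692e-06) = 0.00206805 m = 2.0680 mm


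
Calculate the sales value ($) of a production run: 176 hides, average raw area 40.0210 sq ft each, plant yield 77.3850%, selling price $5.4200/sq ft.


Raw_total = N * avg_area = 176 * 40.0210 = 7043.6960 sq ft
Finished = Raw_total * yield / 100 = 7043.6960 * 77.3850 / 100 = 5450.7641 sq ft
Value = Finished * price = 5450.7641 * 5.4200 = 29543.1417 $


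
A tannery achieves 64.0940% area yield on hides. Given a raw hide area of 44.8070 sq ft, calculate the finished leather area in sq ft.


Formula: finished = raw * yield / 100
Substituting: finished = 44.8070 * 64.0940 / 100
Result: 28.7186 sq ft


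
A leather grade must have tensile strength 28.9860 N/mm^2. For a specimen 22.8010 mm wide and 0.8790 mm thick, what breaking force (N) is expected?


Formula: F = TS * w * t
Substituting: F = 28.9860 * 22.8010 * 0.8790
Result: 580.9397 N


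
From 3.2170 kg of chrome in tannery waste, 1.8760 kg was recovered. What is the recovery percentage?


Formula: Recovery = recovered / input * 100
Substituting: Recovery = 1.8760 / 3.2170 * 100
Result: 58.3152 %


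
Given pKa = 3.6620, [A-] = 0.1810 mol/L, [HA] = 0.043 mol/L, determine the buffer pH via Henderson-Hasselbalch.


ratio = [A-] / [HA] = 0.1810 / 0.043 = 4.2093
log10(ratio) = 0.6242
pH = pKa + log10(ratio) = 3.6620 + 0.6242 = 4.2862


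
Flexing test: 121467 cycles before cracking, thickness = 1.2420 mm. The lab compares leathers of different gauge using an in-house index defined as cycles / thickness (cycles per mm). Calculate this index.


Formula: Index = cycles / thickness
Substituting: Index = 121467 / 1.2420
Result: 97799.5169 cycles/mm


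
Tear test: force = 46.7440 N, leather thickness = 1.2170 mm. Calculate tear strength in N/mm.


Formula: Tear strength = force / thickness
Substituting: Tear strength = 46.7440 / 1.2170
Result: 38.4092 N/mm


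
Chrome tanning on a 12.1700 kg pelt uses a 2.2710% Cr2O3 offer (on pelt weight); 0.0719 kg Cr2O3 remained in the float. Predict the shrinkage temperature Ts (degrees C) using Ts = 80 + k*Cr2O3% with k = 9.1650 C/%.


Offered = pelt * offer_pct / 100 = 12.1700 * 2.2710 / 100 = 0.2764 kg
Uptake = offered - residual = 0.2764 - 0.0719 = 0.2045 kg
Cr2O3% on pelt = uptake / pelt * 100 = 0.2045 / 12.1700 * 100 = 1.6802 %
Ts = 80 + k * Cr2O3% = 80 + 9.1650 * 1.6802 = 95.3991 C


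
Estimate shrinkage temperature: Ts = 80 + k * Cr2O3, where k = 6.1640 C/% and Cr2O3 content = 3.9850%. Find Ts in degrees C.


Formula: Ts = 80 + k * Cr2O3
Substituting: Ts = 80 + 6.1640 * 3.9850
Result: 104.5635 C


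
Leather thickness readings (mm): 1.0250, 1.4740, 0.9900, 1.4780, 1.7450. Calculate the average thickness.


Formula: Average = sum / n
Substituting: Average = 6.7120 / 5
Result: 1.3424 mm


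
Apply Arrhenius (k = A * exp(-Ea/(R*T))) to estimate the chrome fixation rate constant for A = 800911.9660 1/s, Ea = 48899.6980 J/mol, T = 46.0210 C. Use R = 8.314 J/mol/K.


T_K = T_C + 273.15 = 46.0210 + 273.15 = 319.1710 K
exponent = -Ea / (R * T_K) = -48899.6980 / (8.314 * 319.1710) = -18.4278
k = A * exp(exponent) = 800911.9660 * exp(-18.4278) = 0.00795256 1/s


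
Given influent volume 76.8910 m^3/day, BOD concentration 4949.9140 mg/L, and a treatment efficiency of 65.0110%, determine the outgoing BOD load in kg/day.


Load_in = volume * conc / 1000 = 76.8910 * 4949.9140 / 1000 = 380.6038 kg/day
Removed = Load_in * eff / 100 = 380.6038 * 65.0110 / 100 = 247.4344 kg/day
Load_out = Load_in - Removed = 380.6038 - 247.4344 = 133.1695 kg/day


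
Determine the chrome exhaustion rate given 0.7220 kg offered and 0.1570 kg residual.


Formula: Uptake = (offered - residual) / offered * 100
Substituting: Uptake = (0.7220 - 0.1570) / 0.7220 * 100
Result: 78.2548 %


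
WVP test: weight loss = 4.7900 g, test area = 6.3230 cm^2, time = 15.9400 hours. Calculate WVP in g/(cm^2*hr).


Formula: WVP = loss / (area * time)
Substituting: WVP = 4.7900 / (6.3230 * 15.9400)
Result: 0.0475252 g/(cm^2*hr)


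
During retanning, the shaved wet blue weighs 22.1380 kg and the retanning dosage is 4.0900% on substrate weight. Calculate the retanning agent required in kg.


Formula: Retan = substrate * pct / 100
Substituting: Retan = 22.1380 * 4.0900 / 100
Result: 0.9054 kg


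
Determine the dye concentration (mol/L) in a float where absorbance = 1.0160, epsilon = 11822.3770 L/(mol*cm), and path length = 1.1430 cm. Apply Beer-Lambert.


Formula: c = A / (epsilon * l)
Substituting: c = 1.0160 / (11822.3770 * 1.1430)
Result: 7.5187e-05 mol/L


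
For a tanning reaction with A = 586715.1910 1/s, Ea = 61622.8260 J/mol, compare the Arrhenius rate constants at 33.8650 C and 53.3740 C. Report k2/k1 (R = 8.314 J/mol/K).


T1 = 33.8650 + 273.15 = 307.0150 K; T2 = 53.3740 + 273.15 = 326.5240 K
k1 = A * exp(-Ea/(R*T1)) = 586715.1910 * exp(-61622.8260/(8.314*307.0150)) = 1.9219e-05 1/s
k2 = A * exp(-Ea/(R*T2)) = 586715.1910 * exp(-61622.8260/(8.314*326.5240)) = 8.1312e-05 1/s
k2/k1 = 8.1312e-05 / 1.9219e-05 = 4.2309


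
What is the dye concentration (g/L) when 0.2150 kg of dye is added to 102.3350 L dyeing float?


Formula: Conc = dye_mass(kg) / volume(L) * 1000
Substituting: Conc = 0.2150 / 102.3350 * 1000
Result: 2.1009 g/L


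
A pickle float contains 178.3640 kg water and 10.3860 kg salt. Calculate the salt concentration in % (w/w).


Formula: Conc = salt / (water + salt) * 100
Substituting: Conc = 10.3860 / (178.3640 + 10.3860) * 100
Result: 5.5025 %


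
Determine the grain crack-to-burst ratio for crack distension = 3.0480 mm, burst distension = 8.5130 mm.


Formula: Ratio = crack / burst
Substituting: Ratio = 3.0480 / 8.5130
Result: 0.3580


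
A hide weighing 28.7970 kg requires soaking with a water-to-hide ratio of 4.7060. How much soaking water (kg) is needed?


Formula: Water = hide_weight * ratio
Substituting: Water = 28.7970 * 4.7060
Result: 135.5187 kg


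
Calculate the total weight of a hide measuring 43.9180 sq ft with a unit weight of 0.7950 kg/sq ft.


Formula: Weight = area * weight_per_sqft
Substituting: Weight = 43.9180 * 0.7950
Result: 34.9148 kg


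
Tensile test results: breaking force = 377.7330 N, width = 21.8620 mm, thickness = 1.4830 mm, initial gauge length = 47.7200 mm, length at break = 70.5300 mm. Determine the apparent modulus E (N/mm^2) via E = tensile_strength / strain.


TS = F / (w * t) = 377.7330 / (21.8620 * 1.4830) = 11.6508 N/mm^2
strain = (Lf - L0) / L0 = (70.5300 - 47.7200) / 47.7200 = 0.4780
E = TS / strain = 11.6508 / 0.4780 = 24.3741 N/mm^2


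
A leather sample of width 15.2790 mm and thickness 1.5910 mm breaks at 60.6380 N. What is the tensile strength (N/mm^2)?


Formula: TS = force / (width * thickness)
Substituting: TS = 60.6380 / (15.2790 * 1.5910)
Result: 2.4945 N/mm^2


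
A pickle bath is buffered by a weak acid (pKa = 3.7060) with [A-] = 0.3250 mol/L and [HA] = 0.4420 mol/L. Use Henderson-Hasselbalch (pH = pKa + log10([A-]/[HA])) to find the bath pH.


ratio = [A-] / [HA] = 0.3250 / 0.4420 = 0.7353
log10(ratio) = -0.1335
pH = pKa + log10(ratio) = 3.7060 - 0.1335 = 3.5725


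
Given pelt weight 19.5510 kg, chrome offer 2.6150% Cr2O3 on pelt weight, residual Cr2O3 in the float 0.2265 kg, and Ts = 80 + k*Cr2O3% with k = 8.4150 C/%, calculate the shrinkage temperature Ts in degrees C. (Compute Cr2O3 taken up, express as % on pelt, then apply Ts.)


Offered = pelt * offer_pct / 100 = 19.5510 * 2.6150 / 100 = 0.5113 kg
Uptake = offered - residual = 0.5113 - 0.2265 = 0.2848 kg
Cr2O3% on pelt = uptake / pelt * 100 = 0.2848 / 19.5510 * 100 = 1.4565 %
Ts = 80 + k * Cr2O3% = 80 + 8.4150 * 1.4565 = 92.2564 C


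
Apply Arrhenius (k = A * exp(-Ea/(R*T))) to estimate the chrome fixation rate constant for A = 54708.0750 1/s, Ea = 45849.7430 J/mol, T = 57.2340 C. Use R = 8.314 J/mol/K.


T_K = T_C + 273.15 = 57.2340 + 273.15 = 330.3840 K
exponent = -Ea / (R * T_K) = -45849.7430 / (8.314 * 330.3840) = -16.6920
k = A * exp(exponent) = 54708.0750 * exp(-16.6920) = 0.00308188 1/s


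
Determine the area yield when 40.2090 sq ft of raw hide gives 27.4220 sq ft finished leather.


Formula: Yield = finished / raw * 100
Substituting: Yield = 27.4220 / 40.2090 * 100
Result: 68.1987 %


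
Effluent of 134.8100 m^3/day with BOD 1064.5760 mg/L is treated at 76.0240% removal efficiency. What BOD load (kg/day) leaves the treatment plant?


Load_in = volume * conc / 1000 = 134.8100 * 1064.5760 / 1000 = 143.5155 kg/day
Removed = Load_in * eff / 100 = 143.5155 * 76.0240 / 100 = 109.1062 kg/day
Load_out = Load_in - Removed = 143.5155 - 109.1062 = 34.4093 kg/day


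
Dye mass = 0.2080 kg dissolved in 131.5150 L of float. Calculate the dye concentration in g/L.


Formula: Conc = dye_mass(kg) / volume(L) * 1000
Substituting: Conc = 0.2080 / 131.5150 * 1000
Result: 1.5816 g/L


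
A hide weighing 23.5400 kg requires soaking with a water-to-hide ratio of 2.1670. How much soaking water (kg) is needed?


Formula: Water = hide_weight * ratio
Substituting: Water = 23.5400 * 2.1670
Result: 51.0112 kg


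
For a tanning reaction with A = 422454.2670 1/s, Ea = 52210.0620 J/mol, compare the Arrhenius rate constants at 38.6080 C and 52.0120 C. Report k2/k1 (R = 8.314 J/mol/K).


T1 = 38.6080 + 273.15 = 311.7580 K; T2 = 52.0120 + 273.15 = 325.1620 K
k1 = A * exp(-Ea/(R*T1)) = 422454.2670 * exp(-52210.0620/(8.314*311.7580)) = 7.5464e-04 1/s
k2 = A * exp(-Ea/(R*T2)) = 422454.2670 * exp(-52210.0620/(8.314*325.1620)) = 0.00173122 1/s
k2/k1 = 0.00173122 / 7.5464e-04 = 2.2941


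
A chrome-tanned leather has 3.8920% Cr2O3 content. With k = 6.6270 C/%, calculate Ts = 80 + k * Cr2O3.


Formula: Ts = 80 + k * Cr2O3
Substituting: Ts = 80 + 6.6270 * 3.8920
Result: 105.7923 C


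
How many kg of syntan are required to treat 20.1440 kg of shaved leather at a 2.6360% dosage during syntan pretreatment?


Formula: Syntan = substrate * pct / 100
Substituting: Syntan = 20.1440 * 2.6360 / 100
Result: 0.5310 kg


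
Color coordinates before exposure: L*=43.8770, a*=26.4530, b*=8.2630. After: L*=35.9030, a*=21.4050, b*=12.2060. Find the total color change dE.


dL = -7.9740, da = -5.0480, db = 3.9430
dE = sqrt((-7.9740)^2 + (-5.0480)^2 + 3.9430^2) = 10.2281


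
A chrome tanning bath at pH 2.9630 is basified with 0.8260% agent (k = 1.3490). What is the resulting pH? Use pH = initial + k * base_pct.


Formula: pH_final = pH_initial + k * base_pct
Substituting: pH_final = 2.9630 + 1.3490 * 0.8260
Result: 4.0773


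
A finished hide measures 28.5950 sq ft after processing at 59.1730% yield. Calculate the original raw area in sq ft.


Formula: raw = finished * 100 / yield
Substituting: raw = 28.5950 * 100 / 59.1730
Result: 48.3244 sq ft


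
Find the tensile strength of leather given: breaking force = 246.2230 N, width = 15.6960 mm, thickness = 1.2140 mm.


Formula: TS = force / (width * thickness)
Substituting: TS = 246.2230 / (15.6960 * 1.2140)
Result: 12.9217 N/mm^2


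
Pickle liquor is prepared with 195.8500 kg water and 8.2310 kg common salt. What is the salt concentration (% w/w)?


Formula: Conc = salt / (water + salt) * 100
Substituting: Conc = 8.2310 / (195.8500 + 8.2310) * 100
Result: 4.0332 %


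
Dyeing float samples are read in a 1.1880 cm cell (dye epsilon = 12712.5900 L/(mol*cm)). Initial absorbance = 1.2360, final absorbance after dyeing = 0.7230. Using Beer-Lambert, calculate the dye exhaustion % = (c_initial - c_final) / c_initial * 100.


c_initial = A_i / (epsilon * l) = 1.2360 / (12712.5900 * 1.1880) = 8.1840e-05 mol/L
c_final = A_f / (epsilon * l) = 0.7230 / (12712.5900 * 1.1880) = 4.7873e-05 mol/L
Exhaustion = (c_initial - c_final) / c_initial * 100 = (8.1840e-05 - 4.7873e-05) / 8.1840e-05 * 100 = 41.5049 %


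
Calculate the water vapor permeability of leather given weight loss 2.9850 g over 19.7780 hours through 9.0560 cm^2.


Formula: WVP = loss / (area * time)
Substituting: WVP = 2.9850 / (9.0560 * 19.7780)
Result: 0.0166658 g/(cm^2*hr)


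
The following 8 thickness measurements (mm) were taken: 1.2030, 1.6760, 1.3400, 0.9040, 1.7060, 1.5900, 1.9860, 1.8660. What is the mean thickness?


Formula: Average = sum / n
Substituting: Average = 12.2710 / 8
Result: 1.5339 mm


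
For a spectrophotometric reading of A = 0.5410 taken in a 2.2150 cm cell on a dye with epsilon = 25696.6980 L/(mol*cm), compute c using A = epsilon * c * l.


Formula: c = A / (epsilon * l)
Substituting: c = 0.5410 / (25696.6980 * 2.2150)
Result: 9.5049e-06 mol/L


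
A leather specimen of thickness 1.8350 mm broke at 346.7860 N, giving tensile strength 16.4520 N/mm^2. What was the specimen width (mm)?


Formula: w = F / (TS * t)
Substituting: w = 346.7860 / (16.4520 * 1.8350)
Result: 11.4870 mm


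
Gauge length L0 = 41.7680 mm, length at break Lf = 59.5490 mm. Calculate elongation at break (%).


Formula: Elongation = (Lf - L0) / L0 * 100
Substituting: Elongation = (59.5490 - 41.7680) / 41.7680 * 100
Result: 42.5709 %


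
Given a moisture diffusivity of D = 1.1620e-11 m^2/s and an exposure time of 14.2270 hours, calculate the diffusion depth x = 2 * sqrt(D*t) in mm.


t = 14.2270 hr * 3600 = 51217.2000 s
D * t = 1.1620e-11 * 51217.2000 = 5.9514e-07
x = 2 * sqrt(D*t) = 2 * sqrt(5.9514e-07) = 0.00154291 m = 1.5429 mm


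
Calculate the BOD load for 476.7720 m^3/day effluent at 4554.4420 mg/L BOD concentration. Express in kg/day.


Formula: BOD_load = volume * conc / 1000
Substituting: BOD_load = 476.7720 * 4554.4420 / 1000
Result: 2171.4304 kg/day


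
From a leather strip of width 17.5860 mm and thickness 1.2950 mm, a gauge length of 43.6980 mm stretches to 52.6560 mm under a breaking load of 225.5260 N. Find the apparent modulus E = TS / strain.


TS = F / (w * t) = 225.5260 / (17.5860 * 1.2950) = 9.9028 N/mm^2
strain = (Lf - L0) / L0 = (52.6560 - 43.6980) / 43.6980 = 0.2050
E = TS / strain = 9.9028 / 0.2050 = 48.3070 N/mm^2


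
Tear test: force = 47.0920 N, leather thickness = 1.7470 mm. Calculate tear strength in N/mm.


Formula: Tear strength = force / thickness
Substituting: Tear strength = 47.0920 / 1.7470
Result: 26.9559 N/mm


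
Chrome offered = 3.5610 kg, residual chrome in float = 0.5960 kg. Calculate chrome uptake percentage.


Formula: Uptake = (offered - residual) / offered * 100
Substituting: Uptake = (3.5610 - 0.5960) / 3.5610 * 100
Result: 83.2631 %


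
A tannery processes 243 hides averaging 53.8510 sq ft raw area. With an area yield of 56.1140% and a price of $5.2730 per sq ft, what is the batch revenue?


Raw_total = N * avg_area = 243 * 53.8510 = 13085.7930 sq ft
Finished = Raw_total * yield / 100 = 13085.7930 * 56.1140 / 100 = 7342.9619 sq ft
Value = Finished * price = 7342.9619 * 5.2730 = 38719.4380 $


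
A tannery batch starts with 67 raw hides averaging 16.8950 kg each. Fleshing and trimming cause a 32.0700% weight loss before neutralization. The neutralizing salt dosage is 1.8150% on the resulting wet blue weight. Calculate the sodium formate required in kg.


Total_raw = N * avg_wt = 67 * 16.8950 = 1131.9650 kg
Substrate = Total_raw * (1 - loss/100) = 1131.9650 * (1 - 32.0700/100) = 768.9438 kg
Neutralizer = Substrate * pct / 100 = 768.9438 * 1.8150 / 100 = 13.9563 kg


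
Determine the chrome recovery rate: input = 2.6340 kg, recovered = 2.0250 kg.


Formula: Recovery = recovered / input * 100
Substituting: Recovery = 2.0250 / 2.6340 * 100
Result: 76.8793 %


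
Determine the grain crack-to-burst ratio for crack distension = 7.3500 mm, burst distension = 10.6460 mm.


Formula: Ratio = crack / burst
Substituting: Ratio = 7.3500 / 10.6460
Result: 0.6904


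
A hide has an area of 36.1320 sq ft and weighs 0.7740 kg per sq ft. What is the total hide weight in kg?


Formula: Weight = area * weight_per_sqft
Substituting: Weight = 36.1320 * 0.7740
Result: 27.9662 kg


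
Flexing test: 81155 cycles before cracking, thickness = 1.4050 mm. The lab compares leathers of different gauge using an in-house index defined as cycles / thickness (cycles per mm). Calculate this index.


Formula: Index = cycles / thickness
Substituting: Index = 81155 / 1.4050
Result: 57761.5658 cycles/mm


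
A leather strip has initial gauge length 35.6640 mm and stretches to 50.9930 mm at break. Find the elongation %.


Formula: Elongation = (Lf - L0) / L0 * 100
Substituting: Elongation = (50.9930 - 35.6640) / 35.6640 * 100
Result: 42.9817 %


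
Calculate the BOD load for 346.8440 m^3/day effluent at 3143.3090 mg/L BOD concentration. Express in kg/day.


Formula: BOD_load = volume * conc / 1000
Substituting: BOD_load = 346.8440 * 3143.3090 / 1000
Result: 1090.2379 kg/day


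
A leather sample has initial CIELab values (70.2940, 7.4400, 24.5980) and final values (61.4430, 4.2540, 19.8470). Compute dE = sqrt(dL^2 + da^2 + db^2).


dL = -8.8510, da = -3.1860, db = -4.7510
dE = sqrt((-8.8510)^2 + (-3.1860)^2 + (-4.7510)^2) = 10.5386


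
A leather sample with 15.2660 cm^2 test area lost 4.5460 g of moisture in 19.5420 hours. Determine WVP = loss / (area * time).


Formula: WVP = loss / (area * time)
Substituting: WVP = 4.5460 / (15.2660 * 19.5420)
Result: 0.0152383 g/(cm^2*hr)


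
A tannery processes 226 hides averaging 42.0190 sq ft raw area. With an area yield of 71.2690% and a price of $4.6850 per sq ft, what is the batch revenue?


Raw_total = N * avg_area = 226 * 42.0190 = 9496.2940 sq ft
Finished = Raw_total * yield / 100 = 9496.2940 * 71.2690 / 100 = 6767.9138 sq ft
Value = Finished * price = 6767.9138 * 4.6850 = 31707.6760 $


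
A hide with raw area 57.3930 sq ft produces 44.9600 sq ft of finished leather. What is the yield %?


Formula: Yield = finished / raw * 100
Substituting: Yield = 44.9600 / 57.3930 * 100
Result: 78.3371 %


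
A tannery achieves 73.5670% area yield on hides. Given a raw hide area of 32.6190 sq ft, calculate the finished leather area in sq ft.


Formula: finished = raw * yield / 100
Substituting: finished = 32.6190 * 73.5670 / 100
Result: 23.9968 sq ft


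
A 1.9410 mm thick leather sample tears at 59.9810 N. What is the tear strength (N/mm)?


Formula: Tear strength = force / thickness
Substituting: Tear strength = 59.9810 / 1.9410
Result: 30.9021 N/mm


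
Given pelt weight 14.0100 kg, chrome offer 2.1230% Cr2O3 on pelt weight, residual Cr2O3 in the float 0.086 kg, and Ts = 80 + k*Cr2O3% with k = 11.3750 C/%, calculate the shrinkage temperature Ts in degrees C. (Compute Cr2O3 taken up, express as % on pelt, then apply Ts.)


Offered = pelt * offer_pct / 100 = 14.0100 * 2.1230 / 100 = 0.2974 kg
Uptake = offered - residual = 0.2974 - 0.086 = 0.2114 kg
Cr2O3% on pelt = uptake / pelt * 100 = 0.2114 / 14.0100 * 100 = 1.5092 %
Ts = 80 + k * Cr2O3% = 80 + 11.3750 * 1.5092 = 97.1666 C


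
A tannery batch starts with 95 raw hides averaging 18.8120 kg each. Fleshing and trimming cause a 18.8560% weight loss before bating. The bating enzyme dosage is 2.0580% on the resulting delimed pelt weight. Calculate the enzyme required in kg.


Total_raw = N * avg_wt = 95 * 18.8120 = 1787.1400 kg
Substrate = Total_raw * (1 - loss/100) = 1787.1400 * (1 - 18.8560/100) = 1450.1569 kg
Enzyme = Substrate * pct / 100 = 1450.1569 * 2.0580 / 100 = 29.8442 kg


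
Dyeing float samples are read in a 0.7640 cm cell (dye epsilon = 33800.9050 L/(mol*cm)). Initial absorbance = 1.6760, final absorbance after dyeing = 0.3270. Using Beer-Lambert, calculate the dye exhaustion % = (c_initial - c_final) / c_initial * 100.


c_initial = A_i / (epsilon * l) = 1.6760 / (33800.9050 * 0.7640) = 6.4901e-05 mol/L
c_final = A_f / (epsilon * l) = 0.3270 / (33800.9050 * 0.7640) = 1.2663e-05 mol/L
Exhaustion = (c_initial - c_final) / c_initial * 100 = (6.4901e-05 - 1.2663e-05) / 6.4901e-05 * 100 = 80.4893 %


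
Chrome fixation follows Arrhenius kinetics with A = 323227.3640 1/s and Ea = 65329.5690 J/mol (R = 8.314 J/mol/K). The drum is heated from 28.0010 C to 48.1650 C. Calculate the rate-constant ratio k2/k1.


T1 = 28.0010 + 273.15 = 301.1510 K; T2 = 48.1650 + 273.15 = 321.3150 K
k1 = A * exp(-Ea/(R*T1)) = 323227.3640 * exp(-65329.5690/(8.314*301.1510)) = 1.5055e-06 1/s
k2 = A * exp(-Ea/(R*T2)) = 323227.3640 * exp(-65329.5690/(8.314*321.3150)) = 7.7412e-06 1/s
k2/k1 = 7.7412e-06 / 1.5055e-06 = 5.1419


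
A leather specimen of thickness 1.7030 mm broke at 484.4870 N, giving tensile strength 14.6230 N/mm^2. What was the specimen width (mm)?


Formula: w = F / (TS * t)
Substituting: w = 484.4870 / (14.6230 * 1.7030)
Result: 19.4550 mm


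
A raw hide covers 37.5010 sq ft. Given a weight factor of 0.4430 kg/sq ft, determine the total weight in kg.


Formula: Weight = area * weight_per_sqft
Substituting: Weight = 37.5010 * 0.4430
Result: 16.6129 kg


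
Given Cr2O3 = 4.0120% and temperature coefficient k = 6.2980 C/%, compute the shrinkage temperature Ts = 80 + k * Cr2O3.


Formula: Ts = 80 + k * Cr2O3
Substituting: Ts = 80 + 6.2980 * 4.0120
Result: 105.2676 C


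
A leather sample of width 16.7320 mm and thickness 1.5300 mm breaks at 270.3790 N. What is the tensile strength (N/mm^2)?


Formula: TS = force / (width * thickness)
Substituting: TS = 270.3790 / (16.7320 * 1.5300)
Result: 10.5617 N/mm^2


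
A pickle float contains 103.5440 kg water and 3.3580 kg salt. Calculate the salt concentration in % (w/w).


Formula: Conc = salt / (water + salt) * 100
Substituting: Conc = 3.3580 / (103.5440 + 3.3580) * 100
Result: 3.1412 %


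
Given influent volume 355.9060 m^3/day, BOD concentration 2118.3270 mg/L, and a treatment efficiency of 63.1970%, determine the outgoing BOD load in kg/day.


Load_in = volume * conc / 1000 = 355.9060 * 2118.3270 / 1000 = 753.9253 kg/day
Removed = Load_in * eff / 100 = 753.9253 * 63.1970 / 100 = 476.4582 kg/day
Load_out = Load_in - Removed = 753.9253 - 476.4582 = 277.4671 kg/day


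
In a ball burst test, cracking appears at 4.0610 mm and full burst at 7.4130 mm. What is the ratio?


Formula: Ratio = crack / burst
Substituting: Ratio = 4.0610 / 7.4130
Result: 0.5478


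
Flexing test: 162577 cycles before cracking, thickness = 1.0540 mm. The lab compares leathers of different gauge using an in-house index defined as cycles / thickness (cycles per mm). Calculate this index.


Formula: Index = cycles / thickness
Substituting: Index = 162577 / 1.0540
Result: 154247.6281 cycles/mm


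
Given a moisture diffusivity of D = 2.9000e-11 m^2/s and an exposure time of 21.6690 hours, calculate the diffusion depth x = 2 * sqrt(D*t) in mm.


t = 21.6690 hr * 3600 = 78008.4000 s
D * t = 2.9000e-11 * 78008.4000 = 2.2622e-06
x = 2 * sqrt(D*t) = 2 * sqrt(2.2622e-06) = 0.00300815 m = 3.0082 mm


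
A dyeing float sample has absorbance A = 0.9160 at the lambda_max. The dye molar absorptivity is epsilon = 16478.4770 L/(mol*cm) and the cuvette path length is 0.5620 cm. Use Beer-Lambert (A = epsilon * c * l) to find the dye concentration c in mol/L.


Formula: c = A / (epsilon * l)
Substituting: c = 0.9160 / (16478.4770 * 0.5620)
Result: 9.8910e-05 mol/L


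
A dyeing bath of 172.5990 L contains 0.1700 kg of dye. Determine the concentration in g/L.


Formula: Conc = dye_mass(kg) / volume(L) * 1000
Substituting: Conc = 0.1700 / 172.5990 * 1000
Result: 0.9849 g/L


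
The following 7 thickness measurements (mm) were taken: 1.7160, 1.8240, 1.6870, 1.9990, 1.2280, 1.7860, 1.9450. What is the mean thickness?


Formula: Average = sum / n
Substituting: Average = 12.1850 / 7
Result: 1.7407 mm


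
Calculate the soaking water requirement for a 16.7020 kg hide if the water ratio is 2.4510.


Formula: Water = hide_weight * ratio
Substituting: Water = 16.7020 * 2.4510
Result: 40.9366 kg


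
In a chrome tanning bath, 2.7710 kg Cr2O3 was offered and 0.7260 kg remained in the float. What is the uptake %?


Formula: Uptake = (offered - residual) / offered * 100
Substituting: Uptake = (2.7710 - 0.7260) / 2.7710 * 100
Result: 73.8001 %
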